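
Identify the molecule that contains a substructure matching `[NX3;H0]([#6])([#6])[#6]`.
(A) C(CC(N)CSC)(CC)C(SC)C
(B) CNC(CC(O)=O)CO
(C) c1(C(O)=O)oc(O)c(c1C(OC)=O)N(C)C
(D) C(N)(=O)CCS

C

[NX3;H0]([#6])([#6])[#6] describes a trivalent nitrogen with no H, bonded to three carbons (a tertiary amine).
(A) has a primary amino group (-NH2) but the nitrogen has H2, not H0 with three carbons.
(B) has an N-methylamino group (-NHCH3) but the nitrogen still has one H (H1), not H0.
(C) contains a dimethylamino group (-N(CH3)2), which satisfies every atom and bond constraint.
(D) has a primary amide (-C(=O)NH2) but the amide nitrogen has H2 and only one carbon neighbour.
So the answer is (C).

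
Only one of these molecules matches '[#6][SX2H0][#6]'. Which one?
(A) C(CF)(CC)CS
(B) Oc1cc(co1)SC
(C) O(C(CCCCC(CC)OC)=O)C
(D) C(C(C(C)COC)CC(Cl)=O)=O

B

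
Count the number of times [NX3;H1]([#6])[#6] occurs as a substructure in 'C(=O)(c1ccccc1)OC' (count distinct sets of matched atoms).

[NX3;H1]([#6])[#6] is the SMARTS for a secondary amine: a trivalent nitrogen with one H, bonded to two carbons.
No fragment in the molecule satisfies every constraint, giving 0 matches.

0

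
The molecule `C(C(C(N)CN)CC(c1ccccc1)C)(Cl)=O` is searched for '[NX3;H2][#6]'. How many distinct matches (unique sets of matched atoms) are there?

2

[NX3;H2][#6] is the SMARTS for a primary amine: a trivalent nitrogen with two H attached to carbon.
The molecule carries 2 separate instances of a primary amino group (-NH2) meeting every constraint; each maps to a distinct set of atoms, giving 2 matches.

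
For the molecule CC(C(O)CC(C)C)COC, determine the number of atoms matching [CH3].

4

The query [CH3] means: aliphatic carbon with exactly three hydrogens.
Check the 11 heavy atoms by environment: 2× C (H2) → no; 3× C (H1) → no; 1× O (H1) → no; 1× O (H0) → no; 4× C (H3) → match.
That gives 4 matching atoms.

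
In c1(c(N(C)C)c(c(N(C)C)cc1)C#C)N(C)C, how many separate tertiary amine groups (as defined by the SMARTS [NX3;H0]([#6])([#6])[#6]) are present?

[NX3;H0]([#6])([#6])[#6] is the SMARTS for a tertiary amine: a trivalent nitrogen with no H, bonded to three carbons.
The molecule carries 3 separate instances of a dimethylamino group (-N(CH3)2) meeting every constraint; each maps to a distinct set of atoms, giving 3 matches.

3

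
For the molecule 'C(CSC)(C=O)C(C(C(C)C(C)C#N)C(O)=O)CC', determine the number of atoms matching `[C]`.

14

Check the 19 heavy atoms by environment: 14× C → match; 1× S → no; 3× O → no; 1× N → no.
That gives 14 matching atoms.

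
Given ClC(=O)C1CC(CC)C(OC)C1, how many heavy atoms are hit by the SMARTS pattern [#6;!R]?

4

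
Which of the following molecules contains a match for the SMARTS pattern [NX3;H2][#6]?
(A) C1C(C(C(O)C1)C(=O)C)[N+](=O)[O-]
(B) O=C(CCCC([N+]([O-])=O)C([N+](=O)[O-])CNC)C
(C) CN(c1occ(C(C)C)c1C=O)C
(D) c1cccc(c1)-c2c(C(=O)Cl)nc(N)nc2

[NX3;H2][#6] describes a trivalent nitrogen with two H attached to carbon (a primary amine).
(A) has a nitro group (-[N+](=O)[O-]) but the nitrogen is [N+] with no H, not NX3H2.
(B) has an N-methylamino group (-NHCH3) but the nitrogen bears two carbons and only one H (H1), not H2.
(C) has a dimethylamino group (-N(CH3)2) but the nitrogen has H0, not H2.
(D) contains a primary amino group (-NH2), which satisfies every atom and bond constraint.
So the answer is (D).

D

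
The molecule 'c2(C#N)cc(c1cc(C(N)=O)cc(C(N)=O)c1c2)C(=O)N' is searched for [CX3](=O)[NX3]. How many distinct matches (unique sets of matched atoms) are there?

3

[CX3](=O)[NX3] is the SMARTS for an amide: a carbonyl carbon bonded to a trivalent nitrogen.
The molecule carries 3 separate instances of a primary amide (-C(=O)NH2) meeting every constraint; each maps to a distinct set of atoms, giving 3 matches.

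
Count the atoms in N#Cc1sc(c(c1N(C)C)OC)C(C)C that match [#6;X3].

4

The query [#6;X3] means: any carbon (aromatic or not) with three total connections.
Check the 15 heavy atoms by environment: 1× s (aromatic, X2) → no; 4× c (aromatic, X3) → match; 6× C (X4) → no; 1× O (X2) → no; 1× N (X3) → no; 1× C (X2) → no; 1× N (X1) → no.
That gives 4 matching atoms.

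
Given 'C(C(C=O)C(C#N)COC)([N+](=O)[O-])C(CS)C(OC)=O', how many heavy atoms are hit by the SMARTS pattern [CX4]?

8

The query [CX4] means: C with X4: aliphatic carbon with exactly 4 total connections (bonds + H).
Check the 20 heavy atoms by environment: 8× C (X4) → match; 2× C (X3) → no; 3× O (X1) → no; 2× O (X2) → no; 1× S (X2) → no; 1× C (X2) → no; 1× N (X1) → no; 1× N (charge +1, X3) → no; 1× O (charge -1, X1) → no.
That gives 8 matching atoms.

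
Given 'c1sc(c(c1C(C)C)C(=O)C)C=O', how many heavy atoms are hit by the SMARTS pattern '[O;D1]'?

The query [O;D1] means: aliphatic oxygen bonded to exactly one heavy atom.
Check the 13 heavy atoms by environment: 1× s (aromatic, D2) → no; 1× c (aromatic, D2) → no; 3× c (aromatic, D3) → no; 1× C (D2) → no; 2× O (D1) → match; 2× C (D3) → no; 3× C (D1) → no.
That gives 2 matching atoms.

2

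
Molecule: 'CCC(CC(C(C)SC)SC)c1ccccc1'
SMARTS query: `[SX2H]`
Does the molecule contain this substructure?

No

The pattern [SX2H] describes an aliphatic sulfur with two connections, one being H — a thiol.
The closest candidate here is a methylthio ether (-SCH3), but the sulfur has H0 (bonded to two carbons), not H1. No other fragment satisfies the full query, so there is no match.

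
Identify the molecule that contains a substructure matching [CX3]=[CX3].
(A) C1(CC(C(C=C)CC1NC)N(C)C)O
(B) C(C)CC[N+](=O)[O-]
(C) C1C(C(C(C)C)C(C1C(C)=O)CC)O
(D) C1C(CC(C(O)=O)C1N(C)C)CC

[CX3]=[CX3] describes a non-aromatic C=C double bond between two sp2 carbons (an alkene).
(A) contains a vinyl group (-CH=CH2), which satisfies every atom and bond constraint.
(B) has an ethyl group (-CH2CH3) but its C-C bond is a single bond between CX4 carbons, not CX3=CX3.
(C) has an ethyl group (-CH2CH3) but its C-C bond is a single bond between CX4 carbons, not CX3=CX3.
(D) has an ethyl group (-CH2CH3) but its C-C bond is a single bond between CX4 carbons, not CX3=CX3.
So the answer is (A).

A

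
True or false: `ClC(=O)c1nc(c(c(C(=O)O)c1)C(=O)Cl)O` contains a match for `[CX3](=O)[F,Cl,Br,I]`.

The pattern [CX3](=O)[F,Cl,Br,I] describes a carbonyl carbon bonded to a halogen — an acyl halide.
The molecule carries an acyl chloride (-C(=O)Cl), whose atoms satisfy every constraint of the query, so the pattern matches.

True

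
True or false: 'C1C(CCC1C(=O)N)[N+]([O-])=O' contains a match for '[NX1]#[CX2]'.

False

The pattern [NX1]#[CX2] describes a nitrogen triple-bonded to a two-connected carbon — a nitrile.
The closest candidate here is a nitro group (-[N+](=O)[O-]), but there is no C#N triple bond. No other fragment satisfies the full query, so there is no match.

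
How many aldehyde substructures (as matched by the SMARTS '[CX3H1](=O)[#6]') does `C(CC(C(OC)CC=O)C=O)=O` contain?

3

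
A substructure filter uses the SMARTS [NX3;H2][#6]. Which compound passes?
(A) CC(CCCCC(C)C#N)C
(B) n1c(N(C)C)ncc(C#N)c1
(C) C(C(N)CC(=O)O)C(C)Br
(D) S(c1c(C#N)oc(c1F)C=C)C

C

[NX3;H2][#6] describes a trivalent nitrogen with two H attached to carbon (a primary amine).
(A) has a nitrile (-C#N) but the nitrogen is NX1 (triple-bonded), not NX3 with two H.
(B) has a nitrile (-C#N) but the nitrogen is NX1 (triple-bonded), not NX3 with two H.
(C) contains a primary amino group (-NH2), which satisfies every atom and bond constraint.
(D) has a nitrile (-C#N) but the nitrogen is NX1 (triple-bonded), not NX3 with two H.
So the answer is (C).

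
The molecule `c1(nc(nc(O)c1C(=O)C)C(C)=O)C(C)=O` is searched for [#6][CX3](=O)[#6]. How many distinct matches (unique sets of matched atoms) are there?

3

[#6][CX3](=O)[#6] is the SMARTS for a ketone: a carbonyl carbon (no H) flanked by two carbons.
The molecule carries 3 separate instances of an acetyl/ketone group (-C(=O)CH3) meeting every constraint; each maps to a distinct set of atoms, giving 3 matches.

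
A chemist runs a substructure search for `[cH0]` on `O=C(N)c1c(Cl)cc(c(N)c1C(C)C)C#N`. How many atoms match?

The query [cH0] means: aromatic carbon with no attached hydrogen (substituted or ring-fusion).
Check the 16 heavy atoms by environment: 5× c (aromatic, H0) → match; 1× c (aromatic, H1) → no; 1× Cl (H0) → no; 2× C (H0) → no; 1× O (H0) → no; 2× N (H2) → no; 1× C (H1) → no; 2× C (H3) → no; 1× N (H0) → no.
That gives 5 matching atoms.

5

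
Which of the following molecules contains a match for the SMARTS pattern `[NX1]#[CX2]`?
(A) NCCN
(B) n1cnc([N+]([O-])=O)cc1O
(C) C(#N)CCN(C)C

C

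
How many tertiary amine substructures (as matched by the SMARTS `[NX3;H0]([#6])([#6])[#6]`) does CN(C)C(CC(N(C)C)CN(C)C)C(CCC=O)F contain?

[NX3;H0]([#6])([#6])[#6] is the SMARTS for a tertiary amine: a trivalent nitrogen with no H, bonded to three carbons.
The molecule carries 3 separate instances of a dimethylamino group (-N(CH3)2) meeting every constraint; each maps to a distinct set of atoms, giving 3 matches.

3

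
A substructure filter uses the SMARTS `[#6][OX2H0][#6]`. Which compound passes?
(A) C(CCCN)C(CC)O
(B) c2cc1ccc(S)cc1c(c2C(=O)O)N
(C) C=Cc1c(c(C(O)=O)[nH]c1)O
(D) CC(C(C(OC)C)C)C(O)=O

[#6][OX2H0][#6] describes an aliphatic oxygen bridging two carbons with no H on the oxygen (an ether).
(A) has a hydroxyl group (-OH) but the oxygen has H1, not H0 bridging two carbons.
(B) has a carboxylic acid group (-C(=O)OH) but the -OH oxygen has H1; the =O is OX1, not OX2.
(C) has a carboxylic acid group (-C(=O)OH) but the -OH oxygen has H1; the =O is OX1, not OX2.
(D) contains a methoxy ether (-OCH3), which satisfies every atom and bond constraint.
So the answer is (D).

D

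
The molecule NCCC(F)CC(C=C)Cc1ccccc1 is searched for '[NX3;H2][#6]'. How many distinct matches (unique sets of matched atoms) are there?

1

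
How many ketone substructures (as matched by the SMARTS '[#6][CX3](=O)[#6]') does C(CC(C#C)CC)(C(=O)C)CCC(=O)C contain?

[#6][CX3](=O)[#6] is the SMARTS for a ketone: a carbonyl carbon (no H) flanked by two carbons.
The molecule carries 2 separate instances of an acetyl/ketone group (-C(=O)CH3) meeting every constraint; each maps to a distinct set of atoms, giving 2 matches.

2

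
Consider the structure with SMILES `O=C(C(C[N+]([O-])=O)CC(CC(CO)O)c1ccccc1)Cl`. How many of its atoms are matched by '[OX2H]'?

The query [OX2H] means: aliphatic oxygen with two connections, one of which is H — an -OH oxygen.
Check the 21 heavy atoms by environment: 4× C (H2, X4) → no; 3× C (H1, X4) → no; 1× C (H0, X3) → no; 2× O (H0, X1) → no; 1× Cl (H0, X1) → no; 1× N (charge +1, H0, X3) → no; 1× O (charge -1, H0, X1) → no; 1× c (aromatic, H0, X3) → no; 5× c (aromatic, H1, X3) → no; 2× O (H1, X2) → match.
That gives 2 matching atoms.

2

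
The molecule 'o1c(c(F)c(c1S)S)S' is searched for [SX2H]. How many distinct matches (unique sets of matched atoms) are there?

3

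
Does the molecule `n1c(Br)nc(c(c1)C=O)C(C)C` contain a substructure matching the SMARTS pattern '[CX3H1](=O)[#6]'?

Yes

The pattern [CX3H1](=O)[#6] describes an sp2 carbon with one H, double-bonded to O and single-bonded to carbon — an aldehyde.
The molecule carries an aldehyde (-CHO), whose atoms satisfy every constraint of the query, so the pattern matches.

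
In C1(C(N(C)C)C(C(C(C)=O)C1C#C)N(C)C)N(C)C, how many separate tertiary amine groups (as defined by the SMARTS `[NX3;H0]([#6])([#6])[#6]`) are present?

3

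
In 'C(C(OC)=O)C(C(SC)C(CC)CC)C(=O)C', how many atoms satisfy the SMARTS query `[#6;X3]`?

2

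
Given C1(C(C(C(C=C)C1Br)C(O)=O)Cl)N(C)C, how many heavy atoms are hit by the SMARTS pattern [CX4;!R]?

The query [CX4;!R] means: aliphatic carbon with four total connections, not in a ring.
Check the 15 heavy atoms by environment: 5× C (X4, in 5-ring) → no; 1× N (X3, acyclic) → no; 2× C (X4, acyclic) → match; 1× Br (X1, acyclic) → no; 3× C (X3, acyclic) → no; 1× O (X1, acyclic) → no; 1× O (X2, acyclic) → no; 1× Cl (X1, acyclic) → no.
That gives 2 matching atoms.

2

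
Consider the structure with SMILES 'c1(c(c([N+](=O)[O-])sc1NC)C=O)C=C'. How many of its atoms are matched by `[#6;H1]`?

2

The query [#6;H1] means: any carbon bearing exactly one hydrogen.
Check the 14 heavy atoms by environment: 1× s (aromatic, H0) → no; 4× c (aromatic, H0) → no; 2× C (H1) → match; 2× O (H0) → no; 1× N (charge +1, H0) → no; 1× O (charge -1, H0) → no; 1× N (H1) → no; 1× C (H3) → no; 1× C (H2) → no.
That gives 2 matching atoms.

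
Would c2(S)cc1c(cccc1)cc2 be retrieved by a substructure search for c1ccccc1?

Yes

The pattern c1ccccc1 describes six aromatic carbons in a ring — a benzene ring.
The required atom environment is present in the molecule, so the pattern matches.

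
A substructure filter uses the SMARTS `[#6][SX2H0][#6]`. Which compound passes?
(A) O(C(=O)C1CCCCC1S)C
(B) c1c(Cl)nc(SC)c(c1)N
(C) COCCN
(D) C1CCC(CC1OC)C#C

[#6][SX2H0][#6] describes an aliphatic sulfur bridging two carbons with no H on the sulfur (a thioether).
(A) has a thiol (-SH) but the sulfur has H1, not H0 bridging two carbons.
(B) contains a methylthio ether (-SCH3), which satisfies every atom and bond constraint.
(C) has a methoxy ether (-OCH3) but the bridging atom is O, not S.
(D) has a methoxy ether (-OCH3) but the bridging atom is O, not S.
So the answer is (B).

B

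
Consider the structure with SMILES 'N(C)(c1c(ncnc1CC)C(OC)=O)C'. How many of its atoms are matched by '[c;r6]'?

4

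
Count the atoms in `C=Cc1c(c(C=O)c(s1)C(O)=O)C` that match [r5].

5

The query [r5] means: r5 matches atoms in a five-membered ring.
Check the 13 heavy atoms by environment: 1× s (aromatic, in 5-ring) → match; 4× c (aromatic, in 5-ring) → match; 5× C (acyclic) → no; 3× O (acyclic) → no.
Summing the matching environments: 1 + 4 = 5 matching atoms.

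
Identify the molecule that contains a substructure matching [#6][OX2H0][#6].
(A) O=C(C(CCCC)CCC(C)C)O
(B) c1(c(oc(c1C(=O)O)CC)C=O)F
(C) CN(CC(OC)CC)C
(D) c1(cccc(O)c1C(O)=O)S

[#6][OX2H0][#6] describes an aliphatic oxygen bridging two carbons with no H on the oxygen (an ether).
(A) has a carboxylic acid group (-C(=O)OH) but the -OH oxygen has H1; the =O is OX1, not OX2.
(B) has a carboxylic acid group (-C(=O)OH) but the -OH oxygen has H1; the =O is OX1, not OX2.
(C) contains a methoxy ether (-OCH3), which satisfies every atom and bond constraint.
(D) has a carboxylic acid group (-C(=O)OH) but the -OH oxygen has H1; the =O is OX1, not OX2.
So the answer is (C).

C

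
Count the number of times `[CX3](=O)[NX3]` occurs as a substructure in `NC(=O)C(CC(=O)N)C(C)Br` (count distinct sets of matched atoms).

2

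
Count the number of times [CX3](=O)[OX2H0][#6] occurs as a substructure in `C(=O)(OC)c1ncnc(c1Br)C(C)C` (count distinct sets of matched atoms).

1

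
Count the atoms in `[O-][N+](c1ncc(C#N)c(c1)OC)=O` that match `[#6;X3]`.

5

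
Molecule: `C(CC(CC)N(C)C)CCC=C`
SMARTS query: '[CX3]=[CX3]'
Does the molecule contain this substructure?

Yes

The pattern [CX3]=[CX3] describes a non-aromatic C=C double bond between two sp2 carbons — an alkene.
The molecule carries a vinyl group (-CH=CH2), whose atoms satisfy every constraint of the query, so the pattern matches.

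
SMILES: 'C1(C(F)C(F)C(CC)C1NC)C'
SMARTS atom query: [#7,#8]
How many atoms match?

The query [#7,#8] means: nitrogen or oxygen (comma = OR).
Check the 12 heavy atoms by environment: 9× C → no; 1× N → match; 2× F → no.
That gives 1 matching atom.

1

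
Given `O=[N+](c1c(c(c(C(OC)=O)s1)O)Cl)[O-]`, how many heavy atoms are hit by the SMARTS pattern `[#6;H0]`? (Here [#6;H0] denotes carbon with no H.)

5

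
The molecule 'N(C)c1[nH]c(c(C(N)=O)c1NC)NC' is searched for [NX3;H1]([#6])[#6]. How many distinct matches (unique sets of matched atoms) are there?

3

[NX3;H1]([#6])[#6] is the SMARTS for a secondary amine: a trivalent nitrogen with one H, bonded to two carbons.
The molecule carries 3 separate instances of an N-methylamino group (-NHCH3) meeting every constraint; each maps to a distinct set of atoms, giving 3 matches.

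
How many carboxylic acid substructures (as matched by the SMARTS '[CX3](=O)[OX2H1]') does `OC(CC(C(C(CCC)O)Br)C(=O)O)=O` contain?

2

[CX3](=O)[OX2H1] is the SMARTS for a carboxylic acid: an sp2 carbon double-bonded to O and single-bonded to an -OH oxygen.
The molecule carries 2 separate instances of a carboxylic acid group (-C(=O)OH) meeting every constraint; each maps to a distinct set of atoms, giving 2 matches.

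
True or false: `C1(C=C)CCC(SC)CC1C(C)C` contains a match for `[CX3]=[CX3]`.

True

The pattern [CX3]=[CX3] describes a non-aromatic C=C double bond between two sp2 carbons — an alkene.
The molecule carries a vinyl group (-CH=CH2), whose atoms satisfy every constraint of the query, so the pattern matches.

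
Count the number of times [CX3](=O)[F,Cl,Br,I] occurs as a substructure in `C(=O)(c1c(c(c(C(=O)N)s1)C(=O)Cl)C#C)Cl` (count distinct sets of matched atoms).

2

[CX3](=O)[F,Cl,Br,I] is the SMARTS for an acyl halide: a carbonyl carbon bonded to a halogen.
The molecule carries 2 separate instances of an acyl chloride (-C(=O)Cl) meeting every constraint; each maps to a distinct set of atoms, giving 2 matches.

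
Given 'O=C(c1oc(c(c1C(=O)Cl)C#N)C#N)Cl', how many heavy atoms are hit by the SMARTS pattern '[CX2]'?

2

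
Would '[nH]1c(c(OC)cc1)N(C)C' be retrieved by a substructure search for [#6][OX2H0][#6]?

Yes

The pattern [#6][OX2H0][#6] describes an aliphatic oxygen bridging two carbons with no H on the oxygen — an ether.
The molecule carries a methoxy ether (-OCH3), whose atoms satisfy every constraint of the query, so the pattern matches.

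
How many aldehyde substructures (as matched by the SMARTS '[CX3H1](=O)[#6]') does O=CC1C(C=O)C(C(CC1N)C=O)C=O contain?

[CX3H1](=O)[#6] is the SMARTS for an aldehyde: an sp2 carbon with one H, double-bonded to O and single-bonded to carbon.
The molecule carries 4 separate instances of an aldehyde (-CHO) meeting every constraint; each maps to a distinct set of atoms, giving 4 matches.

4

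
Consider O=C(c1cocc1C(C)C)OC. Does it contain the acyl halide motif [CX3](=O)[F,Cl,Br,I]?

The pattern [CX3](=O)[F,Cl,Br,I] describes a carbonyl carbon bonded to a halogen — an acyl halide.
The closest candidate here is a methyl-ester group (-C(=O)OCH3), but the carbonyl is bonded to -O-C, not to a halogen. No other fragment satisfies the full query, so there is no match.

No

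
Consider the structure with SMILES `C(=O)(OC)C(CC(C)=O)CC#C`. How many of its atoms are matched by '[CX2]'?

2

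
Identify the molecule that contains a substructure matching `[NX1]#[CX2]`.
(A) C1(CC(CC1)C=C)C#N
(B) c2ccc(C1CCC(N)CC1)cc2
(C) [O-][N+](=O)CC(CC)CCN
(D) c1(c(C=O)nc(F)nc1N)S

[NX1]#[CX2] describes a nitrogen triple-bonded to a two-connected carbon (a nitrile).
(A) contains a nitrile (-C#N), which satisfies every atom and bond constraint.
(B) has a primary amino group (-NH2) but the nitrogen is NX3 (three connections), not NX1 triple-bonded.
(C) has a primary amino group (-NH2) but the nitrogen is NX3 (three connections), not NX1 triple-bonded.
(D) has a primary amino group (-NH2) but the nitrogen is NX3 (three connections), not NX1 triple-bonded.
So the answer is (A).

A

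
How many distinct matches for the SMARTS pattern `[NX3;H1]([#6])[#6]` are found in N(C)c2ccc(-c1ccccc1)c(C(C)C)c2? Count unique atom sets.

[NX3;H1]([#6])[#6] is the SMARTS for a secondary amine: a trivalent nitrogen with one H, bonded to two carbons.
Exactly one fragment in the molecule meets all constraints, giving 1 match.

1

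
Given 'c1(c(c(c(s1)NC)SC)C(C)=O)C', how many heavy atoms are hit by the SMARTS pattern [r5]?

The query [r5] means: r5 matches atoms in a five-membered ring.
Check the 13 heavy atoms by environment: 1× s (aromatic, in 5-ring) → match; 4× c (aromatic, in 5-ring) → match; 5× C (acyclic) → no; 1× O (acyclic) → no; 1× S (acyclic) → no; 1× N (acyclic) → no.
Summing the matching environments: 1 + 4 = 5 matching atoms.

5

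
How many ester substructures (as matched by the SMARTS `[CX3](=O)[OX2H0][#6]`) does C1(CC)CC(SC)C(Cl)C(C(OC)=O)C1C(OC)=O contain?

[CX3](=O)[OX2H0][#6] is the SMARTS for an ester: a carbonyl carbon bonded to an oxygen that is itself bonded to carbon (no H on that O).
The molecule carries 2 separate instances of a methyl-ester group (-C(=O)OCH3) meeting every constraint; each maps to a distinct set of atoms, giving 2 matches.

2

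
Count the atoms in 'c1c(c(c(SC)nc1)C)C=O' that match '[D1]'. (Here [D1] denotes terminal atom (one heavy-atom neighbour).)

The query [D1] means: atom with exactly one heavy-atom neighbour (degree 1).
Check the 11 heavy atoms by environment: 1× n (aromatic, D2) → no; 2× c (aromatic, D2) → no; 3× c (aromatic, D3) → no; 2× C (D1) → match; 1× C (D2) → no; 1× O (D1) → match; 1× S (D2) → no.
Summing the matching environments: 2 + 1 = 3 matching atoms.

3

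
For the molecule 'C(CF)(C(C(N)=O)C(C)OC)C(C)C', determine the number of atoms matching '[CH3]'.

4

The query [CH3] means: aliphatic carbon with exactly three hydrogens.
Check the 14 heavy atoms by environment: 4× C (H3) → match; 4× C (H1) → no; 1× C (H2) → no; 1× F (H0) → no; 2× O (H0) → no; 1× C (H0) → no; 1× N (H2) → no.
That gives 4 matching atoms.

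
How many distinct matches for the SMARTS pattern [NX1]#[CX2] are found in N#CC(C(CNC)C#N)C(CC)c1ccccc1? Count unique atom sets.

2

[NX1]#[CX2] is the SMARTS for a nitrile: a nitrogen triple-bonded to a two-connected carbon.
The molecule carries 2 separate instances of a nitrile (-C#N) meeting every constraint; each maps to a distinct set of atoms, giving 2 matches.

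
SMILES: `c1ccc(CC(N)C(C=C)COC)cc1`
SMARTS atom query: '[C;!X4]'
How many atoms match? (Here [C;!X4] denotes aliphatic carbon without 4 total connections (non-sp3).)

2

The query [C;!X4] means: aliphatic carbon that does not have four total connections.
Check the 15 heavy atoms by environment: 5× C (X4) → no; 6× c (aromatic, X3) → no; 1× N (X3) → no; 2× C (X3) → match; 1× O (X2) → no.
That gives 2 matching atoms.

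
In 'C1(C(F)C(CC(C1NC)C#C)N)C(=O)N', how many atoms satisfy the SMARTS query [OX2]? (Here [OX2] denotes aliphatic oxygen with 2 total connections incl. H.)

Check the 15 heavy atoms by environment: 7× C (X4) → no; 1× C (X3) → no; 1× O (X1) → no; 3× N (X3) → no; 2× C (X2) → no; 1× F (X1) → no.
No environment satisfies the query, so 0 matching atoms.

0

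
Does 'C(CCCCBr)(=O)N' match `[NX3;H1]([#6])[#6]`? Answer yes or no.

The pattern [NX3;H1]([#6])[#6] describes a trivalent nitrogen with one H, bonded to two carbons — a secondary amine.
The closest candidate here is a primary amide (-C(=O)NH2), but the -C(=O)NH2 nitrogen has H2, not H1. No other fragment satisfies the full query, so there is no match.

No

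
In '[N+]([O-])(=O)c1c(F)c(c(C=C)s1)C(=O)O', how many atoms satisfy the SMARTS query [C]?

The query [C] means: uppercase C matches aliphatic (non-aromatic) carbon only.
Check the 14 heavy atoms by environment: 1× s (aromatic) → no; 4× c (aromatic) → no; 1× N (charge +1) → no; 1× O (charge -1) → no; 3× O → no; 1× F → no; 3× C → match.
That gives 3 matching atoms.

3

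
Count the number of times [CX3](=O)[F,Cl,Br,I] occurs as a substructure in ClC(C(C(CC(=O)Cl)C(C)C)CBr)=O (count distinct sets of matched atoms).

2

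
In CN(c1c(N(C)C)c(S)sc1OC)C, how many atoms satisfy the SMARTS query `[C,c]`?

9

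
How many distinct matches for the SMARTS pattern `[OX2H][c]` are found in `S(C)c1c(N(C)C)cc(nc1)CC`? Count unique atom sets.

0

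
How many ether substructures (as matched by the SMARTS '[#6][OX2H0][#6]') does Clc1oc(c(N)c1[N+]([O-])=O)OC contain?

1

[#6][OX2H0][#6] is the SMARTS for an ether: an aliphatic oxygen bridging two carbons with no H on the oxygen.
Exactly one fragment in the molecule meets all constraints, giving 1 match.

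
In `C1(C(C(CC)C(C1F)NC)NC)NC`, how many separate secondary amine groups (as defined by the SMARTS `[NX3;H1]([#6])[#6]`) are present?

3

[NX3;H1]([#6])[#6] is the SMARTS for a secondary amine: a trivalent nitrogen with one H, bonded to two carbons.
The molecule carries 3 separate instances of an N-methylamino group (-NHCH3) meeting every constraint; each maps to a distinct set of atoms, giving 3 matches.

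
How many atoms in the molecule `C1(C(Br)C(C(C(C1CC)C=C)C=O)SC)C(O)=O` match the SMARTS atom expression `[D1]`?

7

The query [D1] means: atom with exactly one heavy-atom neighbour (degree 1).
Check the 18 heavy atoms by environment: 7× C (D3) → no; 3× C (D2) → no; 3× O (D1) → match; 1× S (D2) → no; 3× C (D1) → match; 1× Br (D1) → match.
Summing the matching environments: 3 + 3 + 1 = 7 matching atoms.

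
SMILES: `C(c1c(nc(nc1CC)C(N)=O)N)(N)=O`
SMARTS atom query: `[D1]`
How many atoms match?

6

The query [D1] means: atom with exactly one heavy-atom neighbour (degree 1).
Check the 15 heavy atoms by environment: 2× n (aromatic, D2) → no; 4× c (aromatic, D3) → no; 2× C (D3) → no; 2× O (D1) → match; 3× N (D1) → match; 1× C (D2) → no; 1× C (D1) → match.
Summing the matching environments: 2 + 3 + 1 = 6 matching atoms.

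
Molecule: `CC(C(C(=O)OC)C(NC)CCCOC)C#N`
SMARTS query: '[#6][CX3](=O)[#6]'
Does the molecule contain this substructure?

No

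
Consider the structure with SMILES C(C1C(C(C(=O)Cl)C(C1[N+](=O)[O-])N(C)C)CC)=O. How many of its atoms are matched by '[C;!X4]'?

2

The query [C;!X4] means: aliphatic carbon that does not have four total connections.
Check the 18 heavy atoms by environment: 9× C (X4) → no; 1× N (charge +1, X3) → no; 1× O (charge -1, X1) → no; 3× O (X1) → no; 2× C (X3) → match; 1× Cl (X1) → no; 1× N (X3) → no.
That gives 2 matching atoms.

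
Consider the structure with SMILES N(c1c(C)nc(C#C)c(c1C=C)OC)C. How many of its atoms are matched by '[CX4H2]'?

0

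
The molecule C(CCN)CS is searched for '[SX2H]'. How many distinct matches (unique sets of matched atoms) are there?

1

[SX2H] is the SMARTS for a thiol: an aliphatic sulfur with two connections, one being H.
Exactly one fragment in the molecule meets all constraints, giving 1 match.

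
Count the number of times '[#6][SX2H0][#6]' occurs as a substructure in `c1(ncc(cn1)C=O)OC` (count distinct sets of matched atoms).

0

[#6][SX2H0][#6] is the SMARTS for a thioether: an aliphatic sulfur bridging two carbons with no H on the sulfur.
The molecule has a methoxy ether (-OCH3), but the bridging atom is O, not S; nothing else fits, so there are 0 matches.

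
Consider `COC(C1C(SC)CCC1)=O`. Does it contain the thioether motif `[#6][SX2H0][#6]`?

Yes

The pattern [#6][SX2H0][#6] describes an aliphatic sulfur bridging two carbons with no H on the sulfur — a thioether.
The molecule carries a methylthio ether (-SCH3), whose atoms satisfy every constraint of the query, so the pattern matches.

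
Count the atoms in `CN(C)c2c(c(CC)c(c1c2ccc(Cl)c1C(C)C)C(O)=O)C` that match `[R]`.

10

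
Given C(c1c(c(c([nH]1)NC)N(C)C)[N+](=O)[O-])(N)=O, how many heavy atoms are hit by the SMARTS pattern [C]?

Check the 16 heavy atoms by environment: 1× n (aromatic) → no; 4× c (aromatic) → no; 1× N (charge +1) → no; 1× O (charge -1) → no; 2× O → no; 4× C → match; 3× N → no.
That gives 4 matching atoms.

4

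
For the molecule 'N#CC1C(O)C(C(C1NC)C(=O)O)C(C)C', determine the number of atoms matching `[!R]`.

11

Check the 16 heavy atoms by environment: 5× C (in 5-ring) → no; 6× C (acyclic) → match; 2× N (acyclic) → match; 3× O (acyclic) → match.
Summing the matching environments: 6 + 2 + 3 = 11 matching atoms.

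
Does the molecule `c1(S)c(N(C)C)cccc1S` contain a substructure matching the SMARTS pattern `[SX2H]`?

Yes

The pattern [SX2H] describes an aliphatic sulfur with two connections, one being H — a thiol.
The molecule carries a thiol (-SH), whose atoms satisfy every constraint of the query, so the pattern matches.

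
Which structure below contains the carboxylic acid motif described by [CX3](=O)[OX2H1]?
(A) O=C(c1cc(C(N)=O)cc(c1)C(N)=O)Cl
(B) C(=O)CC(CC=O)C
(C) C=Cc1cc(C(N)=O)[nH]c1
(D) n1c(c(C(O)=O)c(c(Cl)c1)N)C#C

D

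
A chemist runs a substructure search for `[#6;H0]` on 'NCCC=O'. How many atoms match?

0

The query [#6;H0] means: any carbon with no attached hydrogen.
Check the 5 heavy atoms by environment: 2× C (H2) → no; 1× C (H1) → no; 1× O (H0) → no; 1× N (H2) → no.
No environment satisfies the query, so 0 matching atoms.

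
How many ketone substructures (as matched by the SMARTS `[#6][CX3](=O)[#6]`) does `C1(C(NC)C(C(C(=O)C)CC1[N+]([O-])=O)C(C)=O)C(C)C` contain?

2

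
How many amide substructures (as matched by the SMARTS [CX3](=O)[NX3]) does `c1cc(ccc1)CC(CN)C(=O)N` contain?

1

[CX3](=O)[NX3] is the SMARTS for an amide: a carbonyl carbon bonded to a trivalent nitrogen.
Exactly one fragment in the molecule meets all constraints, giving 1 match.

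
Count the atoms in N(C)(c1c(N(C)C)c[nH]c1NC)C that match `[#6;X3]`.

The query [#6;X3] means: any carbon (aromatic or not) with three total connections.
Check the 13 heavy atoms by environment: 1× n (aromatic, X3) → no; 4× c (aromatic, X3) → match; 3× N (X3) → no; 5× C (X4) → no.
That gives 4 matching atoms.

4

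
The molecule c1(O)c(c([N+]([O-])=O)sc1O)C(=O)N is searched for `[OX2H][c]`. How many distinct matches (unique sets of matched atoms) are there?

[OX2H][c] is the SMARTS for a phenol: a hydroxyl oxygen attached to an aromatic carbon.
The molecule carries 2 separate instances of a hydroxyl group (-OH) meeting every constraint; each maps to a distinct set of atoms, giving 2 matches.

2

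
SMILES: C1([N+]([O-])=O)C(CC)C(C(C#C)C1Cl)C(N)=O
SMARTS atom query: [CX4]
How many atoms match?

The query [CX4] means: C with X4: aliphatic carbon with exactly 4 total connections (bonds + H).
Check the 16 heavy atoms by environment: 7× C (X4) → match; 1× Cl (X1) → no; 1× N (charge +1, X3) → no; 1× O (charge -1, X1) → no; 2× O (X1) → no; 2× C (X2) → no; 1× C (X3) → no; 1× N (X3) → no.
That gives 7 matching atoms.

7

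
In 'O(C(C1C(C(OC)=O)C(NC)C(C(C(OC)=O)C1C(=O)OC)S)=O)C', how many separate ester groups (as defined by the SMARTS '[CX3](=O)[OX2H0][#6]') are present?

4

[CX3](=O)[OX2H0][#6] is the SMARTS for an ester: a carbonyl carbon bonded to an oxygen that is itself bonded to carbon (no H on that O).
The molecule carries 4 separate instances of a methyl-ester group (-C(=O)OCH3) meeting every constraint; each maps to a distinct set of atoms, giving 4 matches.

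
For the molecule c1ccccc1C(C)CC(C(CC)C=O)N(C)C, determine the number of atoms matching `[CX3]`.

1

Check the 18 heavy atoms by environment: 9× C (X4) → no; 1× C (X3) → match; 1× O (X1) → no; 6× c (aromatic, X3) → no; 1× N (X3) → no.
That gives 1 matching atom.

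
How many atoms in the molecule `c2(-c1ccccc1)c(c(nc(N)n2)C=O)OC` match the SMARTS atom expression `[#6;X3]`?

Check the 17 heavy atoms by environment: 2× n (aromatic, X2) → no; 10× c (aromatic, X3) → match; 1× C (X3) → match; 1× O (X1) → no; 1× O (X2) → no; 1× C (X4) → no; 1× N (X3) → no.
Summing the matching environments: 10 + 1 = 11 matching atoms.

11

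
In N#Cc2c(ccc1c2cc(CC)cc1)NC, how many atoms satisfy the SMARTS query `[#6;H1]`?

5

The query [#6;H1] means: any carbon bearing exactly one hydrogen.
Check the 16 heavy atoms by environment: 5× c (aromatic, H0) → no; 5× c (aromatic, H1) → match; 1× C (H2) → no; 2× C (H3) → no; 1× N (H1) → no; 1× C (H0) → no; 1× N (H0) → no.
That gives 5 matching atoms.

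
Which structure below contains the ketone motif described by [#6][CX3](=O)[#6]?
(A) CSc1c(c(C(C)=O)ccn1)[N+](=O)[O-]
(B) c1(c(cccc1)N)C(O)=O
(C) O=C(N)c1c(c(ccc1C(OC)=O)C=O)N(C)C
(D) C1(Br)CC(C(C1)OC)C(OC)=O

A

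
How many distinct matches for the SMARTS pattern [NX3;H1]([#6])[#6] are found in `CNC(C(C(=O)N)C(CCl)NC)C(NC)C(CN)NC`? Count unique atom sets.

[NX3;H1]([#6])[#6] is the SMARTS for a secondary amine: a trivalent nitrogen with one H, bonded to two carbons.
The molecule carries 4 separate instances of an N-methylamino group (-NHCH3) meeting every constraint; each maps to a distinct set of atoms, giving 4 matches.

4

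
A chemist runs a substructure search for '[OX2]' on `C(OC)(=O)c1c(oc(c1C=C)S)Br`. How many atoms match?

1

The query [OX2] means: aliphatic oxygen with two total connections — ether, hydroxyl, or ester single-bond O.
Check the 13 heavy atoms by environment: 1× o (aromatic, X2) → no; 4× c (aromatic, X3) → no; 1× S (X2) → no; 1× Br (X1) → no; 3× C (X3) → no; 1× O (X1) → no; 1× O (X2) → match; 1× C (X4) → no.
That gives 1 matching atom.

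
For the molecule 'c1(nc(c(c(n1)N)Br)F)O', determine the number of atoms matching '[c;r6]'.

4

The query [c;r6] means: aromatic carbon that belongs to a six-membered ring.
Check the 10 heavy atoms by environment: 2× n (aromatic, in 6-ring) → no; 4× c (aromatic, in 6-ring) → match; 1× F (acyclic) → no; 1× O (acyclic) → no; 1× N (acyclic) → no; 1× Br (acyclic) → no.
That gives 4 matching atoms.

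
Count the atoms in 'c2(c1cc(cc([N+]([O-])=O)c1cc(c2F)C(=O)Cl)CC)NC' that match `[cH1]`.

3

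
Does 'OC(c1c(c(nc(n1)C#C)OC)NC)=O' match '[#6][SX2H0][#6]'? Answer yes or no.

No

The pattern [#6][SX2H0][#6] describes an aliphatic sulfur bridging two carbons with no H on the sulfur — a thioether.
The closest candidate here is a methoxy ether (-OCH3), but the bridging atom is O, not S. No other fragment satisfies the full query, so there is no match.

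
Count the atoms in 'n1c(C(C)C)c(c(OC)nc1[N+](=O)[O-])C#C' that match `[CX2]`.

Check the 16 heavy atoms by environment: 2× n (aromatic, X2) → no; 4× c (aromatic, X3) → no; 1× N (charge +1, X3) → no; 1× O (charge -1, X1) → no; 1× O (X1) → no; 4× C (X4) → no; 2× C (X2) → match; 1× O (X2) → no.
That gives 2 matching atoms.

2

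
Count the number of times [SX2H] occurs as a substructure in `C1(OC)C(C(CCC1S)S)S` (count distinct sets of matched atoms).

3

[SX2H] is the SMARTS for a thiol: an aliphatic sulfur with two connections, one being H.
The molecule carries 3 separate instances of a thiol (-SH) meeting every constraint; each maps to a distinct set of atoms, giving 3 matches.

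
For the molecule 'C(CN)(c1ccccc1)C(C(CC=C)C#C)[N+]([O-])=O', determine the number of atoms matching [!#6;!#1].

4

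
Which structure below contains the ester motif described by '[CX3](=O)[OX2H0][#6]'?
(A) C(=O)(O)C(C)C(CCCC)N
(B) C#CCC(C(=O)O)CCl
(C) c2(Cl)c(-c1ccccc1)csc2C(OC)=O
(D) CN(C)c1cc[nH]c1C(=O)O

C

[CX3](=O)[OX2H0][#6] describes a carbonyl carbon bonded to an oxygen that is itself bonded to carbon (no H on that O) (an ester).
(A) has a carboxylic acid group (-C(=O)OH) but the singly-bonded O carries H (OX2H1, not H0).
(B) has a carboxylic acid group (-C(=O)OH) but the singly-bonded O carries H (OX2H1, not H0).
(C) contains a methyl-ester group (-C(=O)OCH3), which satisfies every atom and bond constraint.
(D) has a carboxylic acid group (-C(=O)OH) but the singly-bonded O carries H (OX2H1, not H0).
So the answer is (C).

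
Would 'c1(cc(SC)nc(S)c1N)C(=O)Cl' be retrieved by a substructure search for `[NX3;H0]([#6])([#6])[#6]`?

The pattern [NX3;H0]([#6])([#6])[#6] describes a trivalent nitrogen with no H, bonded to three carbons — a tertiary amine.
The closest candidate here is a primary amino group (-NH2), but the nitrogen has H2, not H0 with three carbons. No other fragment satisfies the full query, so there is no match.

No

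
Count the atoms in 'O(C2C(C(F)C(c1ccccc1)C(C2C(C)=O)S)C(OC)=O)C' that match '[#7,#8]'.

The query [#7,#8] means: nitrogen or oxygen (comma = OR).
Check the 23 heavy atoms by environment: 11× C → no; 4× O → match; 1× F → no; 1× S → no; 6× c (aromatic) → no.
That gives 4 matching atoms.

4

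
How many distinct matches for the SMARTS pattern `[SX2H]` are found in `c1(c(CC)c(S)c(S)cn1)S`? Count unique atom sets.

3

[SX2H] is the SMARTS for a thiol: an aliphatic sulfur with two connections, one being H.
The molecule carries 3 separate instances of a thiol (-SH) meeting every constraint; each maps to a distinct set of atoms, giving 3 matches.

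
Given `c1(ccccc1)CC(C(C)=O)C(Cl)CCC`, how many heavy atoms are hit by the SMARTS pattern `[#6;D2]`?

8

The query [#6;D2] means: any carbon bonded to exactly two heavy atoms.
Check the 16 heavy atoms by environment: 2× C (D1) → no; 3× C (D2) → match; 3× C (D3) → no; 1× Cl (D1) → no; 1× c (aromatic, D3) → no; 5× c (aromatic, D2) → match; 1× O (D1) → no.
Summing the matching environments: 3 + 5 = 8 matching atoms.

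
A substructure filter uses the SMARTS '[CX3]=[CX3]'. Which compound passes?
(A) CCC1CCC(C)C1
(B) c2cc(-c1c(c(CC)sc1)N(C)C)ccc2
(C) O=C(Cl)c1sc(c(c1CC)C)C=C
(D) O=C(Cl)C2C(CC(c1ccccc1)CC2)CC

C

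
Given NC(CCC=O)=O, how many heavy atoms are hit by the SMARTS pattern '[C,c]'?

4

The query [C,c] means: comma = OR; matches aliphatic or aromatic carbon — same as #6.
Check the 7 heavy atoms by environment: 4× C → match; 2× O → no; 1× N → no.
That gives 4 matching atoms.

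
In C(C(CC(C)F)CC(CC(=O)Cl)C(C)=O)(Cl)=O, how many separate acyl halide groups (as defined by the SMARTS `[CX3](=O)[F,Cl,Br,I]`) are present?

[CX3](=O)[F,Cl,Br,I] is the SMARTS for an acyl halide: a carbonyl carbon bonded to a halogen.
The molecule carries 2 separate instances of an acyl chloride (-C(=O)Cl) meeting every constraint; each maps to a distinct set of atoms, giving 2 matches.

2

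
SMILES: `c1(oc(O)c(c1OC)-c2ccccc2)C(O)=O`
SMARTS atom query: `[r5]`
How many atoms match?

5

The query [r5] means: r5 matches atoms in a five-membered ring.
Check the 17 heavy atoms by environment: 1× o (aromatic, in 5-ring) → match; 4× c (aromatic, in 5-ring) → match; 6× c (aromatic, in 6-ring) → no; 4× O (acyclic) → no; 2× C (acyclic) → no.
Summing the matching environments: 1 + 4 = 5 matching atoms.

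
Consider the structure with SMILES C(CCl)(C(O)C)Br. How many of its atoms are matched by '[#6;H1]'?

The query [#6;H1] means: any carbon bearing exactly one hydrogen.
Check the 7 heavy atoms by environment: 1× C (H3) → no; 2× C (H1) → match; 1× C (H2) → no; 1× O (H1) → no; 1× Br (H0) → no; 1× Cl (H0) → no.
That gives 2 matching atoms.

2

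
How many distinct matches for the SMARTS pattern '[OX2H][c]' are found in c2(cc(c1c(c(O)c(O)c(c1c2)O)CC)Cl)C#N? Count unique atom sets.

[OX2H][c] is the SMARTS for a phenol: a hydroxyl oxygen attached to an aromatic carbon.
The molecule carries 3 separate instances of a hydroxyl group (-OH) meeting every constraint; each maps to a distinct set of atoms, giving 3 matches.

3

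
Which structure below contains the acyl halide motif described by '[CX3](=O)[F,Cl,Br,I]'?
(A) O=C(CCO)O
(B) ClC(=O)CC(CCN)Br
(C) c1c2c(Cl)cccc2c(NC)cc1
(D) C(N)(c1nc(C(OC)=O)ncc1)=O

[CX3](=O)[F,Cl,Br,I] describes a carbonyl carbon bonded to a halogen (an acyl halide).
(A) has a carboxylic acid group (-C(=O)OH) but the carbonyl is bonded to -OH, not to a halogen.
(B) contains an acyl chloride (-C(=O)Cl), which satisfies every atom and bond constraint.
(C) has a chloro substituent but the Cl is not on a carbonyl carbon.
(D) has a methyl-ester group (-C(=O)OCH3) but the carbonyl is bonded to -O-C, not to a halogen.
So the answer is (B).

B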